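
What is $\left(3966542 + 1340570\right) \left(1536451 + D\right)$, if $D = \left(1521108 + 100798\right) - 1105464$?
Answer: $10894933075016$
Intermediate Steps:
$D = 516442$ ($D = 1621906 - 1105464 = 516442$)
$\left(3966542 + 1340570\right) \left(1536451 + D\right) = \left(3966542 + 1340570\right) \left(1536451 + 516442\right) = 5307112 \cdot 2052893 = 10894933075016$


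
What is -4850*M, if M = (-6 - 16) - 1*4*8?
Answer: 261900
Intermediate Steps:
M = -54 (M = -22 - 4*8 = -22 - 32 = -54)
-4850*M = -4850*(-54) = 261900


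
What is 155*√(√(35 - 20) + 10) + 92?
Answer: 92 + 155*√(10 + √15) ≈ 669.32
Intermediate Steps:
155*√(√(35 - 20) + 10) + 92 = 155*√(√15 + 10) + 92 = 155*√(10 + √15) + 92 = 92 + 155*√(10 + √15)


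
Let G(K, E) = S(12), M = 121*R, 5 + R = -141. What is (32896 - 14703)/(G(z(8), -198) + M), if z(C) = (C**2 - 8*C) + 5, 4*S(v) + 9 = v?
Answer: -72772/70661 ≈ -1.0299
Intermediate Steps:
R = -146 (R = -5 - 141 = -146)
S(v) = -9/4 + v/4
z(C) = 5 + C**2 - 8*C
M = -17666 (M = 121*(-146) = -17666)
G(K, E) = 3/4 (G(K, E) = -9/4 + (1/4)*12 = -9/4 + 3 = 3/4)
(32896 - 14703)/(G(z(8), -198) + M) = (32896 - 14703)/(3/4 - 17666) = 18193/(-70661/4) = 18193*(-4/70661) = -72772/70661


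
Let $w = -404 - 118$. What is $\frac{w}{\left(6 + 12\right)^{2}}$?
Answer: $- \frac{29}{18} \approx -1.6111$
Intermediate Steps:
$w = -522$ ($w = -404 - 118 = -522$)
$\frac{w}{\left(6 + 12\right)^{2}} = - \frac{522}{\left(6 + 12\right)^{2}} = - \frac{522}{18^{2}} = - \frac{522}{324} = \left(-522\right) \frac{1}{324} = - \frac{29}{18}$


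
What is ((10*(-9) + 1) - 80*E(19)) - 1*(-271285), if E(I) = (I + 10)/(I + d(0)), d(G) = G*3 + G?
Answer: 5150404/19 ≈ 2.7107e+5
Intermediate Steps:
d(G) = 4*G (d(G) = 3*G + G = 4*G)
E(I) = (10 + I)/I (E(I) = (I + 10)/(I + 4*0) = (10 + I)/(I + 0) = (10 + I)/I)
((10*(-9) + 1) - 80*E(19)) - 1*(-271285) = ((10*(-9) + 1) - 80*(10 + 19)/19) - 1*(-271285) = ((-90 + 1) - 80*29/19) + 271285 = (-89 - 80*29/19) + 271285 = (-89 - 2320/19) + 271285 = -4011/19 + 271285 = 5150404/19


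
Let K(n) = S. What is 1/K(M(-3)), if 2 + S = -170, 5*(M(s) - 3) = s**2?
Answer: -1/172 ≈ -0.0058140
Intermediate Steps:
M(s) = 3 + s**2/5
S = -172 (S = -2 - 170 = -172)
K(n) = -172
1/K(M(-3)) = 1/(-172) = -1/172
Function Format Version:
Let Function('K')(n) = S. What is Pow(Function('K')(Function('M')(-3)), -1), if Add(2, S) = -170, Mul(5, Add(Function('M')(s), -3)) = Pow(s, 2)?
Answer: Rational(-1, 172) ≈ -0.0058140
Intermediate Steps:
Function('M')(s) = Add(3, Mul(Rational(1, 5), Pow(s, 2)))
S = -172 (S = Add(-2, -170) = -172)
Function('K')(n) = -172
Pow(Function('K')(Function('M')(-3)), -1) = Pow(-172, -1) = Rational(-1, 172)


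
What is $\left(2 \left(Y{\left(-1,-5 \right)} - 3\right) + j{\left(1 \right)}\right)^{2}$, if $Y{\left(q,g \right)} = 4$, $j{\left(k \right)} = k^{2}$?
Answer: $9$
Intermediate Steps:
$\left(2 \left(Y{\left(-1,-5 \right)} - 3\right) + j{\left(1 \right)}\right)^{2} = \left(2 \left(4 - 3\right) + 1^{2}\right)^{2} = \left(2 \cdot 1 + 1\right)^{2} = \left(2 + 1\right)^{2} = 3^{2} = 9$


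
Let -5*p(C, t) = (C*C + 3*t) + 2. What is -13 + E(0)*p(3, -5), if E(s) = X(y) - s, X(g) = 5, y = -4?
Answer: -9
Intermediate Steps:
p(C, t) = -⅖ - 3*t/5 - C²/5 (p(C, t) = -((C*C + 3*t) + 2)/5 = -((C² + 3*t) + 2)/5 = -(2 + C² + 3*t)/5 = -⅖ - 3*t/5 - C²/5)
E(s) = 5 - s
-13 + E(0)*p(3, -5) = -13 + (5 - 1*0)*(-⅖ - ⅗*(-5) - ⅕*3²) = -13 + (5 + 0)*(-⅖ + 3 - ⅕*9) = -13 + 5*(-⅖ + 3 - 9/5) = -13 + 5*(⅘) = -13 + 4 = -9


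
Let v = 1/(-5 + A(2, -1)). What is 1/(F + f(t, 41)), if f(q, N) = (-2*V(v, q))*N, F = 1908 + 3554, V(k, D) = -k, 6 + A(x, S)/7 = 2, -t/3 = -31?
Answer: 33/180164 ≈ 0.00018317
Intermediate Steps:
t = 93 (t = -3*(-31) = 93)
A(x, S) = -28 (A(x, S) = -42 + 7*2 = -42 + 14 = -28)
v = -1/33 (v = 1/(-5 - 28) = 1/(-33) = -1/33 ≈ -0.030303)
F = 5462
f(q, N) = -2*N/33 (f(q, N) = (-(-2)*(-1)/33)*N = (-2*1/33)*N = -2*N/33)
1/(F + f(t, 41)) = 1/(5462 - 2/33*41) = 1/(5462 - 82/33) = 1/(180164/33) = 33/180164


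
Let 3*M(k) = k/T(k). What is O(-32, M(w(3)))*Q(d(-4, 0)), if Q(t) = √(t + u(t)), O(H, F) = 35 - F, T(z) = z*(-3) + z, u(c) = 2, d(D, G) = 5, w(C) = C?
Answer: 211*√7/6 ≈ 93.042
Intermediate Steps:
T(z) = -2*z (T(z) = -3*z + z = -2*z)
M(k) = -⅙ (M(k) = (k/((-2*k)))/3 = (k*(-1/(2*k)))/3 = (⅓)*(-½) = -⅙)
Q(t) = √(2 + t) (Q(t) = √(t + 2) = √(2 + t))
O(-32, M(w(3)))*Q(d(-4, 0)) = (35 - 1*(-⅙))*√(2 + 5) = (35 + ⅙)*√7 = 211*√7/6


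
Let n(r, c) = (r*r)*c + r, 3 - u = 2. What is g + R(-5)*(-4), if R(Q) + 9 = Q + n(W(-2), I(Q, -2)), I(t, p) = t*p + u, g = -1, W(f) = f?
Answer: -113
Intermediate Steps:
u = 1 (u = 3 - 1*2 = 3 - 2 = 1)
I(t, p) = 1 + p*t (I(t, p) = t*p + 1 = p*t + 1 = 1 + p*t)
n(r, c) = r + c*r² (n(r, c) = r²*c + r = c*r² + r = r + c*r²)
R(Q) = -7 - 7*Q (R(Q) = -9 + (Q - 2*(1 + (1 - 2*Q)*(-2))) = -9 + (Q - 2*(1 + (-2 + 4*Q))) = -9 + (Q - 2*(-1 + 4*Q)) = -9 + (Q + (2 - 8*Q)) = -9 + (2 - 7*Q) = -7 - 7*Q)
g + R(-5)*(-4) = -1 + (-7 - 7*(-5))*(-4) = -1 + (-7 + 35)*(-4) = -1 + 28*(-4) = -1 - 112 = -113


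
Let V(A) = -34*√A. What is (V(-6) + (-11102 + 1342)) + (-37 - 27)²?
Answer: -5664 - 34*I*√6 ≈ -5664.0 - 83.283*I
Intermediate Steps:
(V(-6) + (-11102 + 1342)) + (-37 - 27)² = (-34*I*√6 + (-11102 + 1342)) + (-37 - 27)² = (-34*I*√6 - 9760) + (-64)² = (-34*I*√6 - 9760) + 4096 = (-9760 - 34*I*√6) + 4096 = -5664 - 34*I*√6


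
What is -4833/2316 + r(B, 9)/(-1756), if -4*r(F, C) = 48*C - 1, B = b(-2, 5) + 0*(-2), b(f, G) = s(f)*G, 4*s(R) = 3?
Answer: -2745733/1355632 ≈ -2.0254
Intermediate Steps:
s(R) = 3/4 (s(R) = (1/4)*3 = 3/4)
b(f, G) = 3*G/4
B = 15/4 (B = (3/4)*5 + 0*(-2) = 15/4 + 0 = 15/4 ≈ 3.7500)
r(F, C) = 1/4 - 12*C (r(F, C) = -(48*C - 1)/4 = -(-1 + 48*C)/4 = 1/4 - 12*C)
-4833/2316 + r(B, 9)/(-1756) = -4833/2316 + (1/4 - 12*9)/(-1756) = -4833*1/2316 + (1/4 - 108)*(-1/1756) = -1611/772 - 431/4*(-1/1756) = -1611/772 + 431/7024 = -2745733/1355632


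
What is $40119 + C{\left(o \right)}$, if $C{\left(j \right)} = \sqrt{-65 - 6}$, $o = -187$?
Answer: $40119 + i \sqrt{71} \approx 40119.0 + 8.4261 i$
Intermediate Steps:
$C{\left(j \right)} = i \sqrt{71}$ ($C{\left(j \right)} = \sqrt{-71} = i \sqrt{71}$)
$40119 + C{\left(o \right)} = 40119 + i \sqrt{71}$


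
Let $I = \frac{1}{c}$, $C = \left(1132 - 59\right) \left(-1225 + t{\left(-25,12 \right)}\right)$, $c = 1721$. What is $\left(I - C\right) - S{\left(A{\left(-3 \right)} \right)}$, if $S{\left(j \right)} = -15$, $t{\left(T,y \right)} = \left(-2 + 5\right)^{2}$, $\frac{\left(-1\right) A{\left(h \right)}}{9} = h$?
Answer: $\frac{2245531544}{1721} \approx 1.3048 \cdot 10^{6}$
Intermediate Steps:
$A{\left(h \right)} = - 9 h$
$t{\left(T,y \right)} = 9$ ($t{\left(T,y \right)} = 3^{2} = 9$)
$C = -1304768$ ($C = \left(1132 - 59\right) \left(-1225 + 9\right) = 1073 \left(-1216\right) = -1304768$)
$I = \frac{1}{1721} \approx 0.00058106$
$\left(I - C\right) - S{\left(A{\left(-3 \right)} \right)} = \left(\frac{1}{1721} - -1304768\right) - -15 = \left(\frac{1}{1721} + 1304768\right) + 15 = \frac{2245505729}{1721} + 15 = \frac{2245531544}{1721}$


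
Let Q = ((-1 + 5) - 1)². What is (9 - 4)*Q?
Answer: 45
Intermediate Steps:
Q = 9 (Q = (4 - 1)² = 3² = 9)
(9 - 4)*Q = (9 - 4)*9 = 5*9 = 45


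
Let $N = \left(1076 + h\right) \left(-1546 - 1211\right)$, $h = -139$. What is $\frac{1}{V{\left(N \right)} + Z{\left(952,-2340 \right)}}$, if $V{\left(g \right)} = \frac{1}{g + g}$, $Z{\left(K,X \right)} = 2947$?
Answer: $\frac{5166618}{15226023245} \approx 0.00033933$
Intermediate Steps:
$N = -2583309$ ($N = \left(1076 - 139\right) \left(-1546 - 1211\right) = 937 \left(-2757\right) = -2583309$)
$V{\left(g \right)} = \frac{1}{2 g}$
$\frac{1}{V{\left(N \right)} + Z{\left(952,-2340 \right)}} = \frac{1}{\frac{1}{2 \left(-2583309\right)} + 2947} = \frac{1}{\frac{1}{2} \left(- \frac{1}{2583309}\right) + 2947} = \frac{1}{- \frac{1}{5166618} + 2947} = \frac{1}{\frac{15226023245}{5166618}} = \frac{5166618}{15226023245}$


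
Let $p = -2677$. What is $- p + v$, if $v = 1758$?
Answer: $4435$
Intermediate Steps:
$- p + v = \left(-1\right) \left(-2677\right) + 1758 = 2677 + 1758 = 4435$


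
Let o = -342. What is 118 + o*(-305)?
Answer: 104428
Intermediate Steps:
118 + o*(-305) = 118 - 342*(-305) = 118 + 104310 = 104428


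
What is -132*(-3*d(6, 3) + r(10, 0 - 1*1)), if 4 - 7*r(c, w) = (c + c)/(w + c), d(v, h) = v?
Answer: 49192/21 ≈ 2342.5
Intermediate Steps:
r(c, w) = 4/7 - 2*c/(7*(c + w)) (r(c, w) = 4/7 - (c + c)/(7*(w + c)) = 4/7 - 2*c/(7*(c + w)))
-132*(-3*d(6, 3) + r(10, 0 - 1*1)) = -132*(-3*6 + 2*(10 + 2*(0 - 1*1))/(7*(10 + (0 - 1*1)))) = -132*(-18 + 2*(10 + 2*(0 - 1))/(7*(10 + (0 - 1)))) = -132*(-18 + 2*(10 + 2*(-1))/(7*(10 - 1))) = -132*(-18 + (2/7)*(10 - 2)/9) = -132*(-18 + (2/7)*(⅑)*8) = -132*(-18 + 16/63) = -132*(-1118/63) = 49192/21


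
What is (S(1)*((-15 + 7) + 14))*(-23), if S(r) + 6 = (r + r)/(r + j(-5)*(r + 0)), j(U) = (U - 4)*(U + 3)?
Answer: 15456/19 ≈ 813.47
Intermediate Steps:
j(U) = (-4 + U)*(3 + U)
S(r) = -112/19 (S(r) = -6 + (r + r)/(r + (-12 + (-5)**2 - 1*(-5))*(r + 0)) = -6 + (2*r)/(r + (-12 + 25 + 5)*r) = -6 + (2*r)/(r + 18*r) = -6 + (2*r)/((19*r)) = -6 + (2*r)*(1/(19*r)) = -6 + 2/19 = -112/19)
(S(1)*((-15 + 7) + 14))*(-23) = -112*((-15 + 7) + 14)/19*(-23) = -112*(-8 + 14)/19*(-23) = -112/19*6*(-23) = -672/19*(-23) = 15456/19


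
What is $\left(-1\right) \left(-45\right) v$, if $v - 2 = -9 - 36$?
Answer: $-1935$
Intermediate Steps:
$v = -43$ ($v = 2 - 45 = -43$)
$\left(-1\right) \left(-45\right) v = \left(-1\right) \left(-45\right) \left(-43\right) = 45 \left(-43\right) = -1935$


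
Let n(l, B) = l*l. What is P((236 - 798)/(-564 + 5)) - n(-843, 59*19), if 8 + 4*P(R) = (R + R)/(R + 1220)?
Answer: -485049154561/682542 ≈ -7.1065e+5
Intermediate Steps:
P(R) = -2 + R/(2*(1220 + R)) (P(R) = -2 + ((R + R)/(R + 1220))/4 = -2 + ((2*R)/(1220 + R))/4 = -2 + (2*R/(1220 + R))/4 = -2 + R/(2*(1220 + R)))
n(l, B) = l²
P((236 - 798)/(-564 + 5)) - n(-843, 59*19) = (-4880 - 3*(236 - 798)/(-564 + 5))/(2*(1220 + (236 - 798)/(-564 + 5))) - 1*(-843)² = (-4880 - (-1686)/(-559))/(2*(1220 - 562/(-559))) - 1*710649 = (-4880 - (-1686)*(-1)/559)/(2*(1220 - 562*(-1/559))) - 710649 = (-4880 - 3*562/559)/(2*(1220 + 562/559)) - 710649 = (-4880 - 1686/559)/(2*(682542/559)) - 710649 = (½)*(559/682542)*(-2729606/559) - 710649 = -1364803/682542 - 710649 = -485049154561/682542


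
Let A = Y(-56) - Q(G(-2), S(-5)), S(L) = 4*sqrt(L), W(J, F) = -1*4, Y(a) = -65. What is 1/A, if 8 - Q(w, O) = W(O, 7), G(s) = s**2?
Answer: -1/77 ≈ -0.012987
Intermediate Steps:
W(J, F) = -4
Q(w, O) = 12 (Q(w, O) = 8 - 1*(-4) = 8 + 4 = 12)
A = -77 (A = -65 - 1*12 = -65 - 12 = -77)
1/A = 1/(-77) = -1/77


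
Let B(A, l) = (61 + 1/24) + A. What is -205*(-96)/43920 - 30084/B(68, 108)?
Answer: -131874974/566751 ≈ -232.69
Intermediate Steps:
B(A, l) = 1465/24 + A (B(A, l) = (61 + 1/24) + A = 1465/24 + A)
-205*(-96)/43920 - 30084/B(68, 108) = -205*(-96)/43920 - 30084/(1465/24 + 68) = 19680*(1/43920) - 30084/3097/24 = 82/183 - 30084*24/3097 = 82/183 - 722016/3097 = -131874974/566751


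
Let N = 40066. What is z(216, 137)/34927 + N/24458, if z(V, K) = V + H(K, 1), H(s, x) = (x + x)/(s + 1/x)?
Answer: 48461062024/29471437527 ≈ 1.6443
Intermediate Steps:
H(s, x) = 2*x/(s + 1/x) (H(s, x) = (2*x)/(s + 1/x) = 2*x/(s + 1/x))
z(V, K) = V + 2/(1 + K) (z(V, K) = V + 2*1²/(1 + K*1) = V + 2*1/(1 + K) = V + 2/(1 + K))
z(216, 137)/34927 + N/24458 = ((2 + 216*(1 + 137))/(1 + 137))/34927 + 40066/24458 = ((2 + 216*138)/138)*(1/34927) + 40066*(1/24458) = ((2 + 29808)/138)*(1/34927) + 20033/12229 = ((1/138)*29810)*(1/34927) + 20033/12229 = (14905/69)*(1/34927) + 20033/12229 = 14905/2409963 + 20033/12229 = 48461062024/29471437527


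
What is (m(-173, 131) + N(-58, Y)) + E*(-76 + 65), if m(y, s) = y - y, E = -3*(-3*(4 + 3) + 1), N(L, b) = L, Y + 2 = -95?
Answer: -718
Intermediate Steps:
Y = -97 (Y = -2 - 95 = -97)
E = 60 (E = -3*(-3*7 + 1) = -3*(-21 + 1) = -3*(-20) = 60)
m(y, s) = 0
(m(-173, 131) + N(-58, Y)) + E*(-76 + 65) = (0 - 58) + 60*(-76 + 65) = -58 + 60*(-11) = -58 - 660 = -718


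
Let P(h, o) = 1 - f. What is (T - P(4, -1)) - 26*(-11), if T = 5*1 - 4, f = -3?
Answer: 283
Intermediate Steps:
P(h, o) = 4 (P(h, o) = 1 - 1*(-3) = 1 + 3 = 4)
T = 1 (T = 5 - 4 = 1)
(T - P(4, -1)) - 26*(-11) = (1 - 1*4) - 26*(-11) = (1 - 4) + 286 = -3 + 286 = 283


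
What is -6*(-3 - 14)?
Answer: 102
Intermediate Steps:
-6*(-3 - 14) = -6*(-17) = 102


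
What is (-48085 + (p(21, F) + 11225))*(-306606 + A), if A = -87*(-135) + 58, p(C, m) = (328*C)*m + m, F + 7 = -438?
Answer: 914615989395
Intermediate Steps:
F = -445 (F = -7 - 438 = -445)
p(C, m) = m + 328*C*m (p(C, m) = 328*C*m + m = m + 328*C*m)
A = 11803 (A = 11745 + 58 = 11803)
(-48085 + (p(21, F) + 11225))*(-306606 + A) = (-48085 + (-445*(1 + 328*21) + 11225))*(-306606 + 11803) = (-48085 + (-445*(1 + 6888) + 11225))*(-294803) = (-48085 + (-445*6889 + 11225))*(-294803) = (-48085 + (-3065605 + 11225))*(-294803) = (-48085 - 3054380)*(-294803) = -3102465*(-294803) = 914615989395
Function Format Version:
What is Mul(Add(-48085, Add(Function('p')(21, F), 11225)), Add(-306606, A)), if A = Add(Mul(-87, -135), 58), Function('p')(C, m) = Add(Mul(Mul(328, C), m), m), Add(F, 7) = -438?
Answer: 914615989395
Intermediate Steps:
F = -445 (F = Add(-7, -438) = -445)
Function('p')(C, m) = Add(m, Mul(328, C, m)) (Function('p')(C, m) = Add(Mul(328, C, m), m) = Add(m, Mul(328, C, m)))
A = 11803 (A = Add(11745, 58) = 11803)
Mul(Add(-48085, Add(Function('p')(21, F), 11225)), Add(-306606, A)) = Mul(Add(-48085, Add(Mul(-445, Add(1, Mul(328, 21))), 11225)), Add(-306606, 11803)) = Mul(Add(-48085, Add(Mul(-445, Add(1, 6888)), 11225)), -294803) = Mul(Add(-48085, Add(Mul(-445, 6889), 11225)), -294803) = Mul(Add(-48085, Add(-3065605, 11225)), -294803) = Mul(Add(-48085, -3054380), -294803) = Mul(-3102465, -294803) = 914615989395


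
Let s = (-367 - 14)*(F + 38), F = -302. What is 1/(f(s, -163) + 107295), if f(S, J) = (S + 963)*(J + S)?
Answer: 1/10197558582 ≈ 9.8063e-11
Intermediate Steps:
s = 100584 (s = (-367 - 14)*(-302 + 38) = -381*(-264) = 100584)
f(S, J) = (963 + S)*(J + S)
1/(f(s, -163) + 107295) = 1/((100584² + 963*(-163) + 963*100584 - 163*100584) + 107295) = 1/((10117141056 - 156969 + 96862392 - 16395192) + 107295) = 1/(10197451287 + 107295) = 1/10197558582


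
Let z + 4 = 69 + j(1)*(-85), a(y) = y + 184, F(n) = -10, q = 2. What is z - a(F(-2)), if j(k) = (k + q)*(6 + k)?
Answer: -1894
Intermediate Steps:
a(y) = 184 + y
j(k) = (2 + k)*(6 + k) (j(k) = (k + 2)*(6 + k) = (2 + k)*(6 + k))
z = -1720 (z = -4 + (69 + (12 + 1**2 + 8*1)*(-85)) = -4 + (69 + (12 + 1 + 8)*(-85)) = -4 + (69 + 21*(-85)) = -4 + (69 - 1785) = -4 - 1716 = -1720)
z - a(F(-2)) = -1720 - (184 - 10) = -1720 - 1*174 = -1720 - 174 = -1894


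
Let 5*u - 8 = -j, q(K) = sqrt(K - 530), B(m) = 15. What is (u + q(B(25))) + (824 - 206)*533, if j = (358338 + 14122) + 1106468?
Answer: 33610 + I*sqrt(515) ≈ 33610.0 + 22.694*I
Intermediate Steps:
j = 1478928 (j = 372460 + 1106468 = 1478928)
q(K) = sqrt(-530 + K)
u = -295784 (u = 8/5 + (-1*1478928)/5 = 8/5 + (1/5)*(-1478928) = 8/5 - 1478928/5 = -295784)
(u + q(B(25))) + (824 - 206)*533 = (-295784 + sqrt(-530 + 15)) + (824 - 206)*533 = (-295784 + sqrt(-515)) + 618*533 = (-295784 + I*sqrt(515)) + 329394 = 33610 + I*sqrt(515)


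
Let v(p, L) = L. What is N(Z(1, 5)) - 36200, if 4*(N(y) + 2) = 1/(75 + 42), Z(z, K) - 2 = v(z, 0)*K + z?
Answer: -16942535/468 ≈ -36202.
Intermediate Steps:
Z(z, K) = 2 + z (Z(z, K) = 2 + (0*K + z) = 2 + (0 + z) = 2 + z)
N(y) = -935/468 (N(y) = -2 + 1/(4*(75 + 42)) = -2 + (¼)/117 = -2 + (¼)*(1/117) = -2 + 1/468 = -935/468)
N(Z(1, 5)) - 36200 = -935/468 - 36200 = -16942535/468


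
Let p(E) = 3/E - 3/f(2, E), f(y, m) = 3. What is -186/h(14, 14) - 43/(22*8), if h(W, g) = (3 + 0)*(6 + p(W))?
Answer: -155907/12848 ≈ -12.135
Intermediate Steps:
p(E) = -1 + 3/E (p(E) = 3/E - 3/3 = 3/E - 3*⅓ = 3/E - 1 = -1 + 3/E)
h(W, g) = 18 + 3*(3 - W)/W (h(W, g) = (3 + 0)*(6 + (3 - W)/W) = 3*(6 + (3 - W)/W) = 18 + 3*(3 - W)/W)
-186/h(14, 14) - 43/(22*8) = -186/(15 + 9/14) - 43/(22*8) = -186/(15 + 9*(1/14)) - 43/176 = -186/(15 + 9/14) - 43*1/176 = -186/219/14 - 43/176 = -186*14/219 - 43/176 = -868/73 - 43/176 = -155907/12848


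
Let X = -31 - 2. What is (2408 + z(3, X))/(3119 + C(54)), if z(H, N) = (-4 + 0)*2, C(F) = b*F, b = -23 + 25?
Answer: 2400/3227 ≈ 0.74372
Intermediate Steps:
b = 2
C(F) = 2*F
X = -33
z(H, N) = -8 (z(H, N) = -4*2 = -8)
(2408 + z(3, X))/(3119 + C(54)) = (2408 - 8)/(3119 + 2*54) = 2400/(3119 + 108) = 2400/3227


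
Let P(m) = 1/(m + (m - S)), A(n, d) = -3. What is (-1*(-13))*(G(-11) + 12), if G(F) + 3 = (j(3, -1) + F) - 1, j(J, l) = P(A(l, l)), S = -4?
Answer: -91/2 ≈ -45.500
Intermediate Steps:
P(m) = 1/(4 + 2*m) (P(m) = 1/(m + (m - 1*(-4))) = 1/(m + (m + 4)) = 1/(m + (4 + m)) = 1/(4 + 2*m))
j(J, l) = -1/2 (j(J, l) = 1/(2*(2 - 3)) = (1/2)/(-1) = (1/2)*(-1) = -1/2)
G(F) = -9/2 + F (G(F) = -3 + ((-1/2 + F) - 1) = -3 + (-3/2 + F) = -9/2 + F)
(-1*(-13))*(G(-11) + 12) = (-1*(-13))*((-9/2 - 11) + 12) = 13*(-31/2 + 12) = 13*(-7/2) = -91/2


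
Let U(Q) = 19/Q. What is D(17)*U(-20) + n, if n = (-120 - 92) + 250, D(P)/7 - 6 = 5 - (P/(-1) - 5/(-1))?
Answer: -2299/20 ≈ -114.95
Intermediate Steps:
D(P) = 42 + 7*P (D(P) = 42 + 7*(5 - (P/(-1) - 5/(-1))) = 42 + 7*(5 - (P*(-1) - 5*(-1))) = 42 + 7*(5 - (-P + 5)) = 42 + 7*(5 - (5 - P)) = 42 + 7*(5 + (-5 + P)) = 42 + 7*P)
n = 38 (n = -212 + 250 = 38)
D(17)*U(-20) + n = (42 + 7*17)*(19/(-20)) + 38 = (42 + 119)*(19*(-1/20)) + 38 = 161*(-19/20) + 38 = -3059/20 + 38 = -2299/20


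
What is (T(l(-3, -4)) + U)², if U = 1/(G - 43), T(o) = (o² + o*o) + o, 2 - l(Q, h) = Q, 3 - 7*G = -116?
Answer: 2042041/676 ≈ 3020.8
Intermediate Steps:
G = 17 (G = 3/7 - ⅐*(-116) = 3/7 + 116/7 = 17)
l(Q, h) = 2 - Q
T(o) = o + 2*o² (T(o) = (o² + o²) + o = 2*o² + o = o + 2*o²)
U = -1/26 (U = 1/(17 - 43) = 1/(-26) = -1/26 ≈ -0.038462)
(T(l(-3, -4)) + U)² = ((2 - 1*(-3))*(1 + 2*(2 - 1*(-3))) - 1/26)² = ((2 + 3)*(1 + 2*(2 + 3)) - 1/26)² = (5*(1 + 2*5) - 1/26)² = (5*(1 + 10) - 1/26)² = (5*11 - 1/26)² = (55 - 1/26)² = (1429/26)² = 2042041/676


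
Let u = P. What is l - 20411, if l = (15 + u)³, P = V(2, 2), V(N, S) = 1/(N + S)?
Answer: -1079323/64 ≈ -16864.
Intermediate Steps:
P = ¼ (P = 1/(2 + 2) = 1/4 = ¼ ≈ 0.25000)
u = ¼ ≈ 0.25000
l = 226981/64 (l = (15 + ¼)³ = (61/4)³ = 226981/64 ≈ 3546.6)
l - 20411 = 226981/64 - 20411 = -1079323/64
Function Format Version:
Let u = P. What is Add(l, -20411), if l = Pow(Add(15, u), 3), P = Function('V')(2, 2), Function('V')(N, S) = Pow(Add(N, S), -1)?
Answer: Rational(-1079323, 64) ≈ -16864.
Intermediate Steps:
P = Rational(1, 4) (P = Pow(Add(2, 2), -1) = Pow(4, -1) = Rational(1, 4) ≈ 0.25000)
u = Rational(1, 4) ≈ 0.25000
l = Rational(226981, 64) (l = Pow(Add(15, Rational(1, 4)), 3) = Pow(Rational(61, 4), 3) = Rational(226981, 64) ≈ 3546.6)
Add(l, -20411) = Add(Rational(226981, 64), -20411) = Rational(-1079323, 64)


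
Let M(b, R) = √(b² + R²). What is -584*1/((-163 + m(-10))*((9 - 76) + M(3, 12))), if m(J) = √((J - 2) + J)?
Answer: 584/((-67 + 3*√17)*(163 - I*√22)) ≈ -0.065528 - 0.0018856*I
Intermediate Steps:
M(b, R) = √(R² + b²)
m(J) = √(-2 + 2*J) (m(J) = √((-2 + J) + J) = √(-2 + 2*J))
-584*1/((-163 + m(-10))*((9 - 76) + M(3, 12))) = -584*1/((-163 + √(-2 + 2*(-10)))*((9 - 76) + √(12² + 3²))) = -584*1/((-163 + √(-2 - 20))*(-67 + √(144 + 9))) = -584*1/((-163 + √(-22))*(-67 + √153)) = -584*1/((-163 + I*√22)*(-67 + 3*√17)) = -584/((-163 + I*√22)*(-67 + 3*√17))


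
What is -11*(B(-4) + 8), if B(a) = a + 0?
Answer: -44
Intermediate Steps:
B(a) = a
-11*(B(-4) + 8) = -11*(-4 + 8) = -11*4 = -44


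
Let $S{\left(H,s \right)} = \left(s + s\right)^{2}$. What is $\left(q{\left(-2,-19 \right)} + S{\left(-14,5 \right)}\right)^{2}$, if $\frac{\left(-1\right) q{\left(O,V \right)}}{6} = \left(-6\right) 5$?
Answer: $78400$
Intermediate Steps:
$q{\left(O,V \right)} = 180$ ($q{\left(O,V \right)} = - 6 \left(\left(-6\right) 5\right) = \left(-6\right) \left(-30\right) = 180$)
$S{\left(H,s \right)} = 4 s^{2}$ ($S{\left(H,s \right)} = \left(2 s\right)^{2} = 4 s^{2}$)
$\left(q{\left(-2,-19 \right)} + S{\left(-14,5 \right)}\right)^{2} = \left(180 + 4 \cdot 5^{2}\right)^{2} = \left(180 + 4 \cdot 25\right)^{2} = \left(180 + 100\right)^{2} = 280^{2} = 78400$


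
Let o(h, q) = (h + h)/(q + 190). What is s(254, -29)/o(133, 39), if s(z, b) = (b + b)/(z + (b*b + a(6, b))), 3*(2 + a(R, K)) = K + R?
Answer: -19923/433048 ≈ -0.046006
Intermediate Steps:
a(R, K) = -2 + K/3 + R/3 (a(R, K) = -2 + (K + R)/3 = -2 + (K/3 + R/3) = -2 + K/3 + R/3)
o(h, q) = 2*h/(190 + q) (o(h, q) = (2*h)/(190 + q) = 2*h/(190 + q))
s(z, b) = 2*b/(z + b² + b/3) (s(z, b) = (b + b)/(z + (b*b + (-2 + b/3 + (⅓)*6))) = (2*b)/(z + (b² + (-2 + b/3 + 2))) = (2*b)/(z + (b² + b/3)) = (2*b)/(z + b² + b/3) = 2*b/(z + b² + b/3))
s(254, -29)/o(133, 39) = (6*(-29)/(-29 + 3*254 + 3*(-29)²))/((2*133/(190 + 39))) = (6*(-29)/(-29 + 762 + 3*841))/((2*133/229)) = (6*(-29)/(-29 + 762 + 2523))/((2*133*(1/229))) = (6*(-29)/3256)/(266/229) = (6*(-29)*(1/3256))*(229/266) = -87/1628*229/266 = -19923/433048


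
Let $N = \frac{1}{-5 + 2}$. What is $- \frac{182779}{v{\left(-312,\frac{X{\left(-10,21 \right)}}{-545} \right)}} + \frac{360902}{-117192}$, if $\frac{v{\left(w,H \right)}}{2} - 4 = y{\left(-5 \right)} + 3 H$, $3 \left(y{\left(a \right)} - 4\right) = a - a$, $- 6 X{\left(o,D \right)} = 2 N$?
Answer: $- \frac{8757881815799}{766377084} \approx -11428.0$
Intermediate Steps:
$N = - \frac{1}{3}$ ($N = \frac{1}{-3} = - \frac{1}{3} \approx -0.33333$)
$X{\left(o,D \right)} = \frac{1}{9}$ ($X{\left(o,D \right)} = - \frac{2 \left(- \frac{1}{3}\right)}{6} = \left(- \frac{1}{6}\right) \left(- \frac{2}{3}\right) = \frac{1}{9}$)
$y{\left(a \right)} = 4$ ($y{\left(a \right)} = 4 + \frac{a - a}{3} = 4 + \frac{1}{3} \cdot 0 = 4 + 0 = 4$)
$v{\left(w,H \right)} = 16 + 6 H$ ($v{\left(w,H \right)} = 8 + 2 \left(4 + 3 H\right) = 8 + \left(8 + 6 H\right) = 16 + 6 H$)
$- \frac{182779}{v{\left(-312,\frac{X{\left(-10,21 \right)}}{-545} \right)}} + \frac{360902}{-117192} = - \frac{182779}{16 + 6 \frac{1}{9 \left(-545\right)}} + \frac{360902}{-117192} = - \frac{182779}{16 + 6 \cdot \frac{1}{9} \left(- \frac{1}{545}\right)} + 360902 \left(- \frac{1}{117192}\right) = - \frac{182779}{16 + 6 \left(- \frac{1}{4905}\right)} - \frac{180451}{58596} = - \frac{182779}{16 - \frac{2}{1635}} - \frac{180451}{58596} = - \frac{182779}{\frac{26158}{1635}} - \frac{180451}{58596} = \left(-182779\right) \frac{1635}{26158} - \frac{180451}{58596} = - \frac{298843665}{26158} - \frac{180451}{58596} = - \frac{8757881815799}{766377084}$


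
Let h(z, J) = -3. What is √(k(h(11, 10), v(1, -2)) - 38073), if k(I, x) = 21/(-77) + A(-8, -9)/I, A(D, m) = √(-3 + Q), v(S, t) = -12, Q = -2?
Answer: √(-41461794 - 363*I*√5)/33 ≈ 0.00191 - 195.12*I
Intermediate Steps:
A(D, m) = I*√5 (A(D, m) = √(-3 - 2) = √(-5) = I*√5)
k(I, x) = -3/11 + I*√5/I (k(I, x) = 21/(-77) + (I*√5)/I = 21*(-1/77) + I*√5/I = -3/11 + I*√5/I)
√(k(h(11, 10), v(1, -2)) - 38073) = √((-3/11 + I*√5/(-3)) - 38073) = √((-3/11 + I*√5*(-⅓)) - 38073) = √((-3/11 - I*√5/3) - 38073) = √(-418806/11 - I*√5/3)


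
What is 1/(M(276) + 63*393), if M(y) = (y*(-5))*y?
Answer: -1/356121 ≈ -2.8080e-6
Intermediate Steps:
M(y) = -5*y**2 (M(y) = (-5*y)*y = -5*y**2)
1/(M(276) + 63*393) = 1/(-5*276**2 + 63*393) = 1/(-5*76176 + 24759) = 1/(-380880 + 24759) = 1/(-356121) = -1/356121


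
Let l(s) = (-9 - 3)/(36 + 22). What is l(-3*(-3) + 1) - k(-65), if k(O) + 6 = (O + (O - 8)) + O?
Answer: 6055/29 ≈ 208.79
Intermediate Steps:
k(O) = -14 + 3*O (k(O) = -6 + ((O + (O - 8)) + O) = -6 + ((O + (-8 + O)) + O) = -6 + ((-8 + 2*O) + O) = -6 + (-8 + 3*O) = -14 + 3*O)
l(s) = -6/29 (l(s) = -12/58 = -12*1/58 = -6/29)
l(-3*(-3) + 1) - k(-65) = -6/29 - (-14 + 3*(-65)) = -6/29 - (-14 - 195) = -6/29 - 1*(-209) = -6/29 + 209 = 6055/29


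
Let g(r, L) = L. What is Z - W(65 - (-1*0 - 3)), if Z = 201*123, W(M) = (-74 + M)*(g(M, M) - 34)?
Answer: 24927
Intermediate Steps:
W(M) = (-74 + M)*(-34 + M) (W(M) = (-74 + M)*(M - 34) = (-74 + M)*(-34 + M))
Z = 24723
Z - W(65 - (-1*0 - 3)) = 24723 - (2516 + (65 - (-1*0 - 3))² - 108*(65 - (-1*0 - 3))) = 24723 - (2516 + (65 - (0 - 3))² - 108*(65 - (0 - 3))) = 24723 - (2516 + (65 - 1*(-3))² - 108*(65 - 1*(-3))) = 24723 - (2516 + (65 + 3)² - 108*(65 + 3)) = 24723 - (2516 + 68² - 108*68) = 24723 - (2516 + 4624 - 7344) = 24723 - 1*(-204) = 24723 + 204 = 24927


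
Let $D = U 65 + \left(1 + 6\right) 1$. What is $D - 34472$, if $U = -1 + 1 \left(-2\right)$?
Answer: $-34660$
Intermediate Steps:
$U = -3$ ($U = -1 - 2 = -3$)
$D = -188$ ($D = \left(-3\right) 65 + \left(1 + 6\right) 1 = -195 + 7 \cdot 1 = -195 + 7 = -188$)
$D - 34472 = -188 - 34472 = -34660$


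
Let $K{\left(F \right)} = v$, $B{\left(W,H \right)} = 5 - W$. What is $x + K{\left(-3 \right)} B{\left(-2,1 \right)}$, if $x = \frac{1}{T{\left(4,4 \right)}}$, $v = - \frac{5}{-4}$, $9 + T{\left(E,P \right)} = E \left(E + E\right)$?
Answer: $\frac{809}{92} \approx 8.7935$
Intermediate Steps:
$T{\left(E,P \right)} = -9 + 2 E^{2}$ ($T{\left(E,P \right)} = -9 + E \left(E + E\right) = -9 + E 2 E = -9 + 2 E^{2}$)
$v = \frac{5}{4}$ ($v = - \frac{5 \left(-1\right)}{4} = \left(-1\right) \left(- \frac{5}{4}\right) = \frac{5}{4} \approx 1.25$)
$K{\left(F \right)} = \frac{5}{4}$
$x = \frac{1}{23}$ ($x = \frac{1}{-9 + 2 \cdot 4^{2}} = \frac{1}{-9 + 2 \cdot 16} = \frac{1}{-9 + 32} = \frac{1}{23} \approx 0.043478$)
$x + K{\left(-3 \right)} B{\left(-2,1 \right)} = \frac{1}{23} + \frac{5 \left(5 - -2\right)}{4} = \frac{1}{23} + \frac{5 \left(5 + 2\right)}{4} = \frac{1}{23} + \frac{5}{4} \cdot 7 = \frac{1}{23} + \frac{35}{4} = \frac{809}{92}$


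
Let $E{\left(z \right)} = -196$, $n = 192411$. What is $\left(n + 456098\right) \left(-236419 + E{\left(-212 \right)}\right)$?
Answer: $-153446957035$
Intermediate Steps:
$\left(n + 456098\right) \left(-236419 + E{\left(-212 \right)}\right) = \left(192411 + 456098\right) \left(-236419 - 196\right) = 648509 \left(-236615\right) = -153446957035$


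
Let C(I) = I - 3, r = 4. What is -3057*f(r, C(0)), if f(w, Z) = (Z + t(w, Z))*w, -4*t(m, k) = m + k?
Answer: 39741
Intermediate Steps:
C(I) = -3 + I
t(m, k) = -k/4 - m/4 (t(m, k) = -(m + k)/4 = -(k + m)/4 = -k/4 - m/4)
f(w, Z) = w*(-w/4 + 3*Z/4) (f(w, Z) = (Z + (-Z/4 - w/4))*w = (-w/4 + 3*Z/4)*w = w*(-w/4 + 3*Z/4))
-3057*f(r, C(0)) = -3057*4*(-1*4 + 3*(-3 + 0))/4 = -3057*4*(-4 + 3*(-3))/4 = -3057*4*(-4 - 9)/4 = -3057*4*(-13)/4 = -3057*(-13) = 39741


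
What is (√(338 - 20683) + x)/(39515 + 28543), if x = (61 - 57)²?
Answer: 8/34029 + I*√20345/68058 ≈ 0.00023509 + 0.0020958*I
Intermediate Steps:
x = 16 (x = 4² = 16)
(√(338 - 20683) + x)/(39515 + 28543) = (√(338 - 20683) + 16)/(39515 + 28543) = (√(-20345) + 16)/68058 = (I*√20345 + 16)*(1/68058) = (16 + I*√20345)*(1/68058) = 8/34029 + I*√20345/68058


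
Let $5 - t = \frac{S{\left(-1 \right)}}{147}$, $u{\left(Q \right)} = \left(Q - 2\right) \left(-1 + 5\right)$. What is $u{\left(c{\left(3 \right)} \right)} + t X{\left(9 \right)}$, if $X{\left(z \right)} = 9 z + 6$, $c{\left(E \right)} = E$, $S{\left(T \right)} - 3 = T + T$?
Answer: $\frac{21482}{49} \approx 438.41$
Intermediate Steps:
$S{\left(T \right)} = 3 + 2 T$ ($S{\left(T \right)} = 3 + \left(T + T\right) = 3 + 2 T$)
$X{\left(z \right)} = 6 + 9 z$
$u{\left(Q \right)} = -8 + 4 Q$ ($u{\left(Q \right)} = \left(-2 + Q\right) 4 = -8 + 4 Q$)
$t = \frac{734}{147}$ ($t = 5 - \frac{3 + 2 \left(-1\right)}{147} = 5 - \left(3 - 2\right) \frac{1}{147} = 5 - 1 \cdot \frac{1}{147} = 5 - \frac{1}{147} = \frac{734}{147} \approx 4.9932$)
$u{\left(c{\left(3 \right)} \right)} + t X{\left(9 \right)} = \left(-8 + 4 \cdot 3\right) + \frac{734 \left(6 + 9 \cdot 9\right)}{147} = \left(-8 + 12\right) + \frac{734 \left(6 + 81\right)}{147} = 4 + \frac{734}{147} \cdot 87 = 4 + \frac{21286}{49} = \frac{21482}{49}$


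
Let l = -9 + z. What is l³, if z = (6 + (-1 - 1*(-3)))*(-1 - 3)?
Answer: -68921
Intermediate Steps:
z = -32 (z = (6 + (-1 + 3))*(-4) = (6 + 2)*(-4) = 8*(-4) = -32)
l = -41 (l = -9 - 32 = -41)
l³ = (-41)³ = -68921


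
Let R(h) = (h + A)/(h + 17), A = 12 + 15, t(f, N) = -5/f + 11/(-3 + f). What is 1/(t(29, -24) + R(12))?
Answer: 754/1203 ≈ 0.62677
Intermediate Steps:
A = 27
R(h) = (27 + h)/(17 + h) (R(h) = (h + 27)/(h + 17) = (27 + h)/(17 + h))
1/(t(29, -24) + R(12)) = 1/(3*(5 + 2*29)/(29*(-3 + 29)) + (27 + 12)/(17 + 12)) = 1/(3*(1/29)*(5 + 58)/26 + 39/29) = 1/(3*(1/29)*(1/26)*63 + (1/29)*39) = 1/(189/754 + 39/29) = 1/(1203/754) = 754/1203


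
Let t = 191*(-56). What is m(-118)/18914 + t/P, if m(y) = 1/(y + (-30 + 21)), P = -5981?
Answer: 25692620307/14366828518 ≈ 1.7883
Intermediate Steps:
m(y) = 1/(-9 + y) (m(y) = 1/(y - 9) = 1/(-9 + y))
t = -10696
m(-118)/18914 + t/P = 1/(-9 - 118*18914) - 10696/(-5981) = (1/18914)/(-127) - 10696*(-1/5981) = -1/127*1/18914 + 10696/5981 = -1/2402078 + 10696/5981 = 25692620307/14366828518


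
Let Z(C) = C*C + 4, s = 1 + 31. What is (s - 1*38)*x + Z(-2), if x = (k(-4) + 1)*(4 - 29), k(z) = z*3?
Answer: -1642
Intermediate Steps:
s = 32
Z(C) = 4 + C² (Z(C) = C² + 4 = 4 + C²)
k(z) = 3*z
x = 275 (x = (3*(-4) + 1)*(4 - 29) = (-12 + 1)*(-25) = -11*(-25) = 275)
(s - 1*38)*x + Z(-2) = (32 - 1*38)*275 + (4 + (-2)²) = (32 - 38)*275 + (4 + 4) = -6*275 + 8 = -1650 + 8 = -1642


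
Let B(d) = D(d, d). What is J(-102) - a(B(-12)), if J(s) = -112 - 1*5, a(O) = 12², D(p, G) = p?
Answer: -261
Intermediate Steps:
B(d) = d
a(O) = 144
J(s) = -117 (J(s) = -112 - 5 = -117)
J(-102) - a(B(-12)) = -117 - 1*144 = -117 - 144 = -261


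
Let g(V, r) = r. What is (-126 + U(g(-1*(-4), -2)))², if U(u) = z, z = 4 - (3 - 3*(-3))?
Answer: 17956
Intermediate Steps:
z = -8 (z = 4 - (3 + 9) = 4 - 1*12 = 4 - 12 = -8)
U(u) = -8
(-126 + U(g(-1*(-4), -2)))² = (-126 - 8)² = (-134)² = 17956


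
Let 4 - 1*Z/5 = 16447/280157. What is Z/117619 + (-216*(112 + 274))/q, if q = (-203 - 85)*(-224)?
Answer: -19076610834517/14762400209984 ≈ -1.2922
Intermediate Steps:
Z = 5520905/280157 (Z = 20 - 82235/280157 = 5520905/280157 ≈ 19.706)
q = 64512 (q = -288*(-224) = 64512)
Z/117619 + (-216*(112 + 274))/q = (5520905/280157)/117619 - 216*(112 + 274)/64512 = (5520905/280157)*(1/117619) - 216*386*(1/64512) = 5520905/32951786183 - 83376*1/64512 = 5520905/32951786183 - 579/448 = -19076610834517/14762400209984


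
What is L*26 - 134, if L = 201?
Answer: 5092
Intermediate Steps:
L*26 - 134 = 201*26 - 134 = 5226 - 134 = 5092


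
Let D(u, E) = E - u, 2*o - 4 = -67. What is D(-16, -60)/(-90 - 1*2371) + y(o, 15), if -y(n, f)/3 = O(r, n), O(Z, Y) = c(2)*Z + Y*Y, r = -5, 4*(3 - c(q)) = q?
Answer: -28933801/9844 ≈ -2939.2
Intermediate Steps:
c(q) = 3 - q/4
o = -63/2 (o = 2 + (1/2)*(-67) = 2 - 67/2 = -63/2 ≈ -31.500)
O(Z, Y) = Y**2 + 5*Z/2 (O(Z, Y) = (3 - 1/4*2)*Z + Y*Y = (3 - 1/2)*Z + Y**2 = 5*Z/2 + Y**2 = Y**2 + 5*Z/2)
y(n, f) = 75/2 - 3*n**2 (y(n, f) = -3*(n**2 + (5/2)*(-5)) = -3*(n**2 - 25/2) = -3*(-25/2 + n**2) = 75/2 - 3*n**2)
D(-16, -60)/(-90 - 1*2371) + y(o, 15) = (-60 - 1*(-16))/(-90 - 1*2371) + (75/2 - 3*(-63/2)**2) = (-60 + 16)/(-90 - 2371) + (75/2 - 3*3969/4) = -44/(-2461) + (75/2 - 11907/4) = -44*(-1/2461) - 11757/4 = 44/2461 - 11757/4 = -28933801/9844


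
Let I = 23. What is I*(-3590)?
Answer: -82570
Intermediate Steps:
I*(-3590) = 23*(-3590) = -82570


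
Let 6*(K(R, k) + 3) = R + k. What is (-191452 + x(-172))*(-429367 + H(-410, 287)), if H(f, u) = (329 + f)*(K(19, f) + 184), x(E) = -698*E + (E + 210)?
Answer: 31308286821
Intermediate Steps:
K(R, k) = -3 + R/6 + k/6 (K(R, k) = -3 + (R + k)/6 = -3 + (R/6 + k/6) = -3 + R/6 + k/6)
x(E) = 210 - 697*E (x(E) = -698*E + (210 + E) = 210 - 697*E)
H(f, u) = (329 + f)*(1105/6 + f/6) (H(f, u) = (329 + f)*((-3 + (⅙)*19 + f/6) + 184) = (329 + f)*((-3 + 19/6 + f/6) + 184) = (329 + f)*((⅙ + f/6) + 184) = (329 + f)*(1105/6 + f/6))
(-191452 + x(-172))*(-429367 + H(-410, 287)) = (-191452 + (210 - 697*(-172)))*(-429367 + (363545/6 + 239*(-410) + (⅙)*(-410)²)) = (-191452 + (210 + 119884))*(-429367 + (363545/6 - 97990 + (⅙)*168100)) = (-191452 + 120094)*(-429367 + (363545/6 - 97990 + 84050/3)) = -71358*(-429367 - 18765/2) = -71358*(-877499/2) = 31308286821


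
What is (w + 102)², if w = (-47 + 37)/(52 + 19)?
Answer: 52301824/5041 ≈ 10375.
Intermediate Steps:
w = -10/71 ≈ -0.14085
(w + 102)² = (-10/71 + 102)² = (7232/71)² = 52301824/5041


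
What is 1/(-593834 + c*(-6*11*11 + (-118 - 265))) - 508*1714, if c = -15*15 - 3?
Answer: -296897119185/340982 ≈ -8.7071e+5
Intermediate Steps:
c = -228 (c = -225 - 3 = -228)
1/(-593834 + c*(-6*11*11 + (-118 - 265))) - 508*1714 = 1/(-593834 - 228*(-6*11*11 + (-118 - 265))) - 508*1714 = 1/(-593834 - 228*(-66*11 - 383)) - 1*870712 = 1/(-593834 - 228*(-726 - 383)) - 870712 = 1/(-593834 - 228*(-1109)) - 870712 = 1/(-593834 + 252852) - 870712 = 1/(-340982) - 870712 = -1/340982 - 870712 = -296897119185/340982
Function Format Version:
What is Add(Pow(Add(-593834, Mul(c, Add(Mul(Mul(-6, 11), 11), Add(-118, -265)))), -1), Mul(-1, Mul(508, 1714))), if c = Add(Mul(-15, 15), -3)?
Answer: Rational(-296897119185, 340982) ≈ -8.7071e+5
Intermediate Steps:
c = -228 (c = Add(-225, -3) = -228)
Add(Pow(Add(-593834, Mul(c, Add(Mul(Mul(-6, 11), 11), Add(-118, -265)))), -1), Mul(-1, Mul(508, 1714))) = Add(Pow(Add(-593834, Mul(-228, Add(Mul(Mul(-6, 11), 11), Add(-118, -265)))), -1), Mul(-1, Mul(508, 1714))) = Add(Pow(Add(-593834, Mul(-228, Add(Mul(-66, 11), -383))), -1), Mul(-1, 870712)) = Add(Pow(Add(-593834, Mul(-228, Add(-726, -383))), -1), -870712) = Add(Pow(Add(-593834, Mul(-228, -1109)), -1), -870712) = Add(Pow(Add(-593834, 252852), -1), -870712) = Add(Pow(-340982, -1), -870712) = Add(Rational(-1, 340982), -870712) = Rational(-296897119185, 340982)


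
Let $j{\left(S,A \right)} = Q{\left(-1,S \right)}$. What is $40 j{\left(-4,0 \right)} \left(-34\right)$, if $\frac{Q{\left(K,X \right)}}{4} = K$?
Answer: $5440$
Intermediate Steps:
$Q{\left(K,X \right)} = 4 K$
$j{\left(S,A \right)} = -4$ ($j{\left(S,A \right)} = 4 \left(-1\right) = -4$)
$40 j{\left(-4,0 \right)} \left(-34\right) = 40 \left(-4\right) \left(-34\right) = \left(-160\right) \left(-34\right) = 5440$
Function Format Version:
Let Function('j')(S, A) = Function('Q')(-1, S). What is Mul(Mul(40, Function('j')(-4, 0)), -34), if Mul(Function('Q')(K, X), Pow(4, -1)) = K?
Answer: 5440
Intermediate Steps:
Function('Q')(K, X) = Mul(4, K)
Function('j')(S, A) = -4 (Function('j')(S, A) = Mul(4, -1) = -4)
Mul(Mul(40, Function('j')(-4, 0)), -34) = Mul(Mul(40, -4), -34) = Mul(-160, -34) = 5440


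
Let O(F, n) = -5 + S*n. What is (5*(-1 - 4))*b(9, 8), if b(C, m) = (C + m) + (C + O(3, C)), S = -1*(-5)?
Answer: -1650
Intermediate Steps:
S = 5
O(F, n) = -5 + 5*n
b(C, m) = -5 + m + 7*C (b(C, m) = (C + m) + (C + (-5 + 5*C)) = (C + m) + (-5 + 6*C) = -5 + m + 7*C)
(5*(-1 - 4))*b(9, 8) = (5*(-1 - 4))*(-5 + 8 + 7*9) = (5*(-5))*(-5 + 8 + 63) = -25*66 = -1650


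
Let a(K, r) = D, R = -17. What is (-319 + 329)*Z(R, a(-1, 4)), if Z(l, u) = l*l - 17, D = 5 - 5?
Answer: 2720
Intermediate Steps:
D = 0
a(K, r) = 0
Z(l, u) = -17 + l**2 (Z(l, u) = l**2 - 17 = -17 + l**2)
(-319 + 329)*Z(R, a(-1, 4)) = (-319 + 329)*(-17 + (-17)**2) = 10*(-17 + 289) = 10*272 = 2720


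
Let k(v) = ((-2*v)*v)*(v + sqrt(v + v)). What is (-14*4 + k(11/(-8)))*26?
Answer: -169065/128 - 1573*I*sqrt(11)/32 ≈ -1320.8 - 163.03*I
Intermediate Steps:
k(v) = -2*v**2*(v + sqrt(2)*sqrt(v)) (k(v) = (-2*v**2)*(v + sqrt(2*v)) = (-2*v**2)*(v + sqrt(2)*sqrt(v)) = -2*v**2*(v + sqrt(2)*sqrt(v)))
(-14*4 + k(11/(-8)))*26 = (-14*4 + (-2*(11/(-8))**3 - 2*sqrt(2)*(11/(-8))**(5/2)))*26 = (-56 + (-2*(11*(-1/8))**3 - 2*sqrt(2)*(11*(-1/8))**(5/2)))*26 = (-56 + (-2*(-11/8)**3 - 2*sqrt(2)*(-11/8)**(5/2)))*26 = (-56 + (-2*(-1331/512) - 2*sqrt(2)*121*I*sqrt(22)/256))*26 = (-56 + (1331/256 - 121*I*sqrt(11)/64))*26 = (-13005/256 - 121*I*sqrt(11)/64)*26 = -169065/128 - 1573*I*sqrt(11)/32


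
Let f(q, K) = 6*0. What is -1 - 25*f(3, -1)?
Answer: -1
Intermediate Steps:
f(q, K) = 0
-1 - 25*f(3, -1) = -1 - 25*0 = -1 + 0 = -1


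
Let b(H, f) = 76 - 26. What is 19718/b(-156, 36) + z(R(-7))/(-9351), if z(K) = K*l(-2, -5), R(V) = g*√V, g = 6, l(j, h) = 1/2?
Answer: 9859/25 - I*√7/3117 ≈ 394.36 - 0.00084881*I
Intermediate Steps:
l(j, h) = ½
b(H, f) = 50
R(V) = 6*√V
z(K) = K/2 (z(K) = K*(½) = K/2)
19718/b(-156, 36) + z(R(-7))/(-9351) = 19718/50 + ((6*√(-7))/2)/(-9351) = 19718*(1/50) + ((6*(I*√7))/2)*(-1/9351) = 9859/25 + ((6*I*√7)/2)*(-1/9351) = 9859/25 + (3*I*√7)*(-1/9351) = 9859/25 - I*√7/3117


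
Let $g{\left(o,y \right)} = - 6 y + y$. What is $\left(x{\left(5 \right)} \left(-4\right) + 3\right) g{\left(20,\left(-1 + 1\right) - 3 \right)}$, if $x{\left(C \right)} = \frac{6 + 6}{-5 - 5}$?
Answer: $117$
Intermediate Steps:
$x{\left(C \right)} = - \frac{6}{5}$ ($x{\left(C \right)} = \frac{12}{-10} = 12 \left(- \frac{1}{10}\right) = - \frac{6}{5}$)
$g{\left(o,y \right)} = - 5 y$
$\left(x{\left(5 \right)} \left(-4\right) + 3\right) g{\left(20,\left(-1 + 1\right) - 3 \right)} = \left(\left(- \frac{6}{5}\right) \left(-4\right) + 3\right) \left(- 5 \left(\left(-1 + 1\right) - 3\right)\right) = \left(\frac{24}{5} + 3\right) \left(- 5 \left(0 - 3\right)\right) = \frac{39 \left(\left(-5\right) \left(-3\right)\right)}{5} = \frac{39}{5} \cdot 15 = 117$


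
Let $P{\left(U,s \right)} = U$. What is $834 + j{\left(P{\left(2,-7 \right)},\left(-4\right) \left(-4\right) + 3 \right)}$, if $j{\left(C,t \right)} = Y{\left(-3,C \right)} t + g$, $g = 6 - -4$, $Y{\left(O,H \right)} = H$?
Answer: $882$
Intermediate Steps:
$g = 10$ ($g = 6 + 4 = 10$)
$j{\left(C,t \right)} = 10 + C t$ ($j{\left(C,t \right)} = C t + 10 = 10 + C t$)
$834 + j{\left(P{\left(2,-7 \right)},\left(-4\right) \left(-4\right) + 3 \right)} = 834 + \left(10 + 2 \left(\left(-4\right) \left(-4\right) + 3\right)\right) = 834 + \left(10 + 2 \left(16 + 3\right)\right) = 834 + \left(10 + 2 \cdot 19\right) = 834 + \left(10 + 38\right) = 834 + 48 = 882$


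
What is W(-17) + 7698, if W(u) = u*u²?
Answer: 2785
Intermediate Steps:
W(u) = u³
W(-17) + 7698 = (-17)³ + 7698 = -4913 + 7698 = 2785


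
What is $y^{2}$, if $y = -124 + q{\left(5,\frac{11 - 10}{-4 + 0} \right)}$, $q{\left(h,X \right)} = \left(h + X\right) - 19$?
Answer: $\frac{305809}{16} \approx 19113.0$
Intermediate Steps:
$q{\left(h,X \right)} = -19 + X + h$ ($q{\left(h,X \right)} = \left(X + h\right) - 19 = -19 + X + h$)
$y = - \frac{553}{4}$ ($y = -124 + \left(-19 + \frac{11 - 10}{-4 + 0} + 5\right) = -124 + \left(-19 + 1 \frac{1}{-4} + 5\right) = -124 + \left(-19 + 1 \left(- \frac{1}{4}\right) + 5\right) = -124 - \frac{57}{4} = - \frac{553}{4} \approx -138.25$)
$y^{2} = \left(- \frac{553}{4}\right)^{2} = \frac{305809}{16}$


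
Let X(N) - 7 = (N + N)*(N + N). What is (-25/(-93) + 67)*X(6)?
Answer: 944656/93 ≈ 10158.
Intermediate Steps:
X(N) = 7 + 4*N² (X(N) = 7 + (N + N)*(N + N) = 7 + (2*N)*(2*N) = 7 + 4*N²)
(-25/(-93) + 67)*X(6) = (-25/(-93) + 67)*(7 + 4*6²) = (-25*(-1/93) + 67)*(7 + 4*36) = (25/93 + 67)*(7 + 144) = (6256/93)*151 = 944656/93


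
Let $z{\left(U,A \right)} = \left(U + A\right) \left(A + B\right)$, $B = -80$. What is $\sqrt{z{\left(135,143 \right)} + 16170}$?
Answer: $2 \sqrt{8421} \approx 183.53$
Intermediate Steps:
$z{\left(U,A \right)} = \left(-80 + A\right) \left(A + U\right)$ ($z{\left(U,A \right)} = \left(U + A\right) \left(A - 80\right) = \left(A + U\right) \left(-80 + A\right) = \left(-80 + A\right) \left(A + U\right)$)
$\sqrt{z{\left(135,143 \right)} + 16170} = \sqrt{\left(143^{2} - 11440 - 10800 + 143 \cdot 135\right) + 16170} = \sqrt{\left(20449 - 11440 - 10800 + 19305\right) + 16170} = \sqrt{17514 + 16170} = \sqrt{33684} = 2 \sqrt{8421}$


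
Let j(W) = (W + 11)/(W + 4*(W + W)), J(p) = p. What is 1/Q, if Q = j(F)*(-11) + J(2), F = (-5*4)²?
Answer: 1200/893 ≈ 1.3438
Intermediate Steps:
F = 400 (F = (-20)² = 400)
j(W) = (11 + W)/(9*W) (j(W) = (11 + W)/(W + 4*(2*W)) = (11 + W)/(W + 8*W) = (11 + W)/((9*W)) = (11 + W)*(1/(9*W)) = (11 + W)/(9*W))
Q = 893/1200 (Q = ((⅑)*(11 + 400)/400)*(-11) + 2 = ((⅑)*(1/400)*411)*(-11) + 2 = (137/1200)*(-11) + 2 = -1507/1200 + 2 = 893/1200 ≈ 0.74417)
1/Q = 1/(893/1200) = 1200/893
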